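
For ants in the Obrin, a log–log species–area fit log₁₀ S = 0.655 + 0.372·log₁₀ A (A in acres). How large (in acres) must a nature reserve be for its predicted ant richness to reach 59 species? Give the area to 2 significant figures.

1000 acres

59 = 4.519 × A^0.372  ⇒  A^0.372 = 59/4.519 = 13.06
ln A = ln(13.06) / 0.372 = 2.5693 / 0.372 = 6.9068
A = e^6.9068 ≈ 999.1 acres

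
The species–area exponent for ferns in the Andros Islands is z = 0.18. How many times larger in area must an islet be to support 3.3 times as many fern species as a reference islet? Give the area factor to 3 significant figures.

760

(A₂/A₁)^0.18 = 3.3, so A₂/A₁ = 3.3^(1/0.18) = 3.3^5.556
ln(A₂/A₁) = ln 3.3 / 0.18 = 1.1939 / 0.18 = 6.6329
A₂/A₁ = e^6.6329 ≈ 759.7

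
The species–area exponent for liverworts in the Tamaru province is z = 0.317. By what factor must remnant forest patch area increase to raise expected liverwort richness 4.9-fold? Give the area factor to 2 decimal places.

(A₂/A₁)^0.317 = 4.9, so A₂/A₁ = 4.9^(1/0.317) = 4.9^3.155
ln(A₂/A₁) = ln 4.9 / 0.317 = 1.5892 / 0.317 = 5.0134
A₂/A₁ = e^5.0134 ≈ 150.4

150.41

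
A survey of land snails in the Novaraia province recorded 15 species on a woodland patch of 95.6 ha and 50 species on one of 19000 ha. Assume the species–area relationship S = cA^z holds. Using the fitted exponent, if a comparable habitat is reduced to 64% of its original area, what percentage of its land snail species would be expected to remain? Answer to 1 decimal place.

z = ln(50/15) / ln(19000/95.6) = 1.2040 / 5.2920 = 0.2275
S_new/S_old = (A_new/A_old)^z = 0.64^0.2275 = exp(0.2275 × -0.4463) = 0.9035

90.3%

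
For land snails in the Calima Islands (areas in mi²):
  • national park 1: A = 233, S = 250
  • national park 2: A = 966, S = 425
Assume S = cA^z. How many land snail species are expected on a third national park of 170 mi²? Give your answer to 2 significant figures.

220

z = ln(425/250) / ln(966/233) = 0.5306 / 1.4221 = 0.3731
c = 250 / 233^0.3731 = 250 / 7.644 = 32.71
S₃ = 32.71 × 170^0.3731 = 32.71 × 6.796 ≈ 222.3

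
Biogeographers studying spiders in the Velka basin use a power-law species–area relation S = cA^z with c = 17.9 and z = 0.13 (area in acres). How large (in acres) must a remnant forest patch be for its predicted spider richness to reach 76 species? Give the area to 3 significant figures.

67700 acres

76 = 17.9 × A^0.13  ⇒  A^0.13 = 76/17.9 = 4.246
ln A = ln(4.246) / 0.13 = 1.4459 / 0.13 = 11.1226
A = e^11.1226 ≈ 67681 acres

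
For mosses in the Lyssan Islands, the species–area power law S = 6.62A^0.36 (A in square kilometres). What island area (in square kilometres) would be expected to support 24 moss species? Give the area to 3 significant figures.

35.8 square kilometres

24 = 6.62 × A^0.36  ⇒  A^0.36 = 24/6.62 = 3.625
ln A = ln(3.625) / 0.36 = 1.2880 / 0.36 = 3.5777
A = e^3.5777 ≈ 35.79 square kilometres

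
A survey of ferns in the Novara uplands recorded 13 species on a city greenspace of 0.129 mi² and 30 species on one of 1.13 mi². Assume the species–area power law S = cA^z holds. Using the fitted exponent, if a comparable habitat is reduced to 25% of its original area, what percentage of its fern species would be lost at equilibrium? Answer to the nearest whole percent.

z = ln(30/13) / ln(1.13/0.129) = 0.8362 / 2.1702 = 0.3853
S_new/S_old = (A_new/A_old)^z = 0.25^0.3853 = exp(0.3853 × -1.3863) = 0.5861
Fraction lost = 1 − 0.5861 = 0.4139

41%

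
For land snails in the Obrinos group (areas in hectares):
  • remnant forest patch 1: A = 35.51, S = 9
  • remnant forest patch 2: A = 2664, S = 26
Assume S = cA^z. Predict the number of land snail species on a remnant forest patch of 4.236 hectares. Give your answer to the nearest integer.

z = ln(26/9) / ln(2664/35.51) = 1.0609 / 4.3178 = 0.2457
c = 9 / 35.51^0.2457 = 9 / 2.404 = 3.744
S₃ = 3.744 × 4.236^0.2457 = 3.744 × 1.426 ≈ 5.338

5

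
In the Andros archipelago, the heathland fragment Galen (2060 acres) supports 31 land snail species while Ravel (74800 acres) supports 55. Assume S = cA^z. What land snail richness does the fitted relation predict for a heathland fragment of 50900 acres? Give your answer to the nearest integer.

52

z = ln(55/31) / ln(74800/2060) = 0.5733 / 3.5921 = 0.1596
c = 31 / 2060^0.1596 = 31 / 3.38 = 9.171
S₃ = 9.171 × 50900^0.1596 = 9.171 × 5.64 ≈ 51.72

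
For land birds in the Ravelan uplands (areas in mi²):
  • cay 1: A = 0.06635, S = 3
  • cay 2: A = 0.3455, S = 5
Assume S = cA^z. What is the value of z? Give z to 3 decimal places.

Taking logs: ln S = ln c + z ln A, so z = (ln S₂ − ln S₁)/(ln A₂ − ln A₁).
z = ln(5/3) / ln(0.3455/0.06635) = ln(1.667) / ln(5.207) = 0.5108 / 1.6500 = 0.3096

0.310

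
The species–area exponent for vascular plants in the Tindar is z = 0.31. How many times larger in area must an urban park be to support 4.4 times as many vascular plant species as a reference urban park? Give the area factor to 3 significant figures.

119

(A₂/A₁)^0.31 = 4.4, so A₂/A₁ = 4.4^(1/0.31) = 4.4^3.226
ln(A₂/A₁) = ln 4.4 / 0.31 = 1.4816 / 0.31 = 4.7794
A₂/A₁ = e^4.7794 ≈ 119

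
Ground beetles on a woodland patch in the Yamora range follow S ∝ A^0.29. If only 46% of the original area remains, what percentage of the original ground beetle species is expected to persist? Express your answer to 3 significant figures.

79.8%

S_new/S_old = (A_new/A_old)^z = 0.46^0.29
= exp(0.29 × ln 0.46) = exp(0.29 × -0.7765) = exp(-0.2252) ≈ 0.7984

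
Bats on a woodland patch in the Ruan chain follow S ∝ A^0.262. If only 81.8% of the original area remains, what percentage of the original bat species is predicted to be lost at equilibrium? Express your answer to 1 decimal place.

5.1%

S_new/S_old = (A_new/A_old)^z = 0.818^0.262
= exp(0.262 × ln 0.818) = exp(0.262 × -0.2009) = exp(-0.0526) ≈ 0.9487
Fraction lost = 1 − 0.9487 = 0.05127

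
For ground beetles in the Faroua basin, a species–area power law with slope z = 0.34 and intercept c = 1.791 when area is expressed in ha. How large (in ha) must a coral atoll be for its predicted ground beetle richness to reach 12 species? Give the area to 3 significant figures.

269 ha

12 = 1.791 × A^0.34  ⇒  A^0.34 = 12/1.791 = 6.7
ln A = ln(6.7) / 0.34 = 1.9021 / 0.34 = 5.5945
A = e^5.5945 ≈ 268.9 ha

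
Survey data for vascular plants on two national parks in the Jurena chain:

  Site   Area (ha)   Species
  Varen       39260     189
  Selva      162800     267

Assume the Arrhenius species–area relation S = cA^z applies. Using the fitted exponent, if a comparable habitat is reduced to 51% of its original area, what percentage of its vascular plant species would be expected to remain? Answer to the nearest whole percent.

85%

z = ln(267/189) / ln(162800/39260) = 0.3455 / 1.4223 = 0.2429
S_new/S_old = (A_new/A_old)^z = 0.51^0.2429 = exp(0.2429 × -0.6733) = 0.8491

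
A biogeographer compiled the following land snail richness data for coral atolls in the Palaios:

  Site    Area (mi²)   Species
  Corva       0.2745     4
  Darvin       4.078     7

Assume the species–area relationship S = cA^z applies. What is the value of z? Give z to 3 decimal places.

0.207

Taking logs: ln S = ln c + z ln A, so z = (ln S₂ − ln S₁)/(ln A₂ − ln A₁).
z = ln(7/4) / ln(4.078/0.2745) = ln(1.75) / ln(14.86) = 0.5596 / 2.6984 = 0.2074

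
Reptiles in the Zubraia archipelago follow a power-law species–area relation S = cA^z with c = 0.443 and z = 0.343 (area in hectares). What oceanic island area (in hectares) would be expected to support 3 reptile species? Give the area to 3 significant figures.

264 hectares

3 = 0.443 × A^0.343  ⇒  A^0.343 = 3/0.443 = 6.772
ln A = ln(6.772) / 0.343 = 1.9128 / 0.343 = 5.5767
A = e^5.5767 ≈ 264.2 hectares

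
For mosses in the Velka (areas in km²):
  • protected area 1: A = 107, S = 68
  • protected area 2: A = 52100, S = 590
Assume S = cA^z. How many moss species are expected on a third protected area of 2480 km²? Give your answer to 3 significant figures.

204

z = ln(590/68) / ln(52100/107) = 2.1606 / 6.1881 = 0.3492
c = 68 / 107^0.3492 = 68 / 5.112 = 13.3
S₃ = 13.3 × 2480^0.3492 = 13.3 × 15.32 ≈ 203.8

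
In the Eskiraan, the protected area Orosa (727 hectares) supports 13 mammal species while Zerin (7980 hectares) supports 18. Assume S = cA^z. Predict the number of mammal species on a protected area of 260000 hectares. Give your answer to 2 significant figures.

29

z = ln(18/13) / ln(7980/727) = 0.3254 / 2.3958 = 0.1358
c = 13 / 727^0.1358 = 13 / 2.447 = 5.312
S₃ = 5.312 × 260000^0.1358 = 5.312 × 5.439 ≈ 28.89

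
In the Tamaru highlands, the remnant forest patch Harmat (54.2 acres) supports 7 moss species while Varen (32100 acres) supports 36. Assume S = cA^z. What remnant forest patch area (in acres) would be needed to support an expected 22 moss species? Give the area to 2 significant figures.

z = ln(36/7) / ln(32100/54.2) = 1.6376 / 6.3839 = 0.2565
c = 7 / 54.2^0.2565 = 7 / 2.785 = 2.514
A = (22/2.514)^(1/0.2565) ⇒ ln A = ln(8.752)/0.2565 = 8.4568
A = e^8.4568 ≈ 4707 acres

4700 acres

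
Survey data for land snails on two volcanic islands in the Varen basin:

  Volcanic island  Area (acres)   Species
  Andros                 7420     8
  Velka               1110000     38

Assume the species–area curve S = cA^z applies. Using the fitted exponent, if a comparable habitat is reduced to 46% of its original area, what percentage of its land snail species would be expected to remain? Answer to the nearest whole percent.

79%

z = ln(38/8) / ln(1110000/7420) = 1.5581 / 5.0079 = 0.3111
S_new/S_old = (A_new/A_old)^z = 0.46^0.3111 = exp(0.3111 × -0.7765) = 0.7854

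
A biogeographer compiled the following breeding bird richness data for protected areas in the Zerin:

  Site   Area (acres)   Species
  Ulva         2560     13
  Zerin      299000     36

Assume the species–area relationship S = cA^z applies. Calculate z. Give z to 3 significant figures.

Taking logs: ln S = ln c + z ln A, so z = (ln S₂ − ln S₁)/(ln A₂ − ln A₁).
z = ln(36/13) / ln(299000/2560) = ln(2.769) / ln(116.8) = 1.0186 / 4.7604 = 0.2140

0.214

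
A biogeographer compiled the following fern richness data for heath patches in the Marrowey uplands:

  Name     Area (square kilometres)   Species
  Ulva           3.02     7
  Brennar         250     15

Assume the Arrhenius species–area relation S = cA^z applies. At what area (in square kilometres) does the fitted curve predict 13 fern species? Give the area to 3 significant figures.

109 square kilometres

z = ln(15/7) / ln(250/3.02) = 0.7621 / 4.4162 = 0.1726
c = 7 / 3.02^0.1726 = 7 / 1.21 = 5.784
A = (13/5.784)^(1/0.1726) ⇒ ln A = ln(2.247)/0.1726 = 4.6923
A = e^4.6923 ≈ 109.1 square kilometres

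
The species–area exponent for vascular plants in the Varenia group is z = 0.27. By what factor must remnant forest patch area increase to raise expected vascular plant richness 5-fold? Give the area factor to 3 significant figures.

388

(A₂/A₁)^0.27 = 5, so A₂/A₁ = 5^(1/0.27) = 5^3.704
ln(A₂/A₁) = ln 5 / 0.27 = 1.6094 / 0.27 = 5.9609
A₂/A₁ = e^5.9609 ≈ 388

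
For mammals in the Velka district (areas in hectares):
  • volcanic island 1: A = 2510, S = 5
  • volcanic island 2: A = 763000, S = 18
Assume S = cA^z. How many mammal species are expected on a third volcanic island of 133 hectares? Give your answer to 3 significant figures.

z = ln(18/5) / ln(763000/2510) = 1.2809 / 5.7170 = 0.2241
c = 5 / 2510^0.2241 = 5 / 5.777 = 0.8655
S₃ = 0.8655 × 133^0.2241 = 0.8655 × 2.991 ≈ 2.589

2.59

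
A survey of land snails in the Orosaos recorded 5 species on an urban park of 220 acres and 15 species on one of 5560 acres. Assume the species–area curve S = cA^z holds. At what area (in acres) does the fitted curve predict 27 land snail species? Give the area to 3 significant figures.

z = ln(15/5) / ln(5560/220) = 1.0986 / 3.2297 = 0.3402
c = 5 / 220^0.3402 = 5 / 6.263 = 0.7983
A = (27/0.7983)^(1/0.3402) ⇒ ln A = ln(33.82)/0.3402 = 10.3513
A = e^10.3513 ≈ 31299 acres

31300 acres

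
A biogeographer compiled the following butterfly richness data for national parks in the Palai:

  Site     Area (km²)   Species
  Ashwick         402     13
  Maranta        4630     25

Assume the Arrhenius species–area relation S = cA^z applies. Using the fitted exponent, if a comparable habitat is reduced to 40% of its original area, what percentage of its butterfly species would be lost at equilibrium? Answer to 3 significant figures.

21.7%

z = ln(25/13) / ln(4630/402) = 0.6539 / 2.4439 = 0.2676
S_new/S_old = (A_new/A_old)^z = 0.4^0.2676 = exp(0.2676 × -0.9163) = 0.7826
Fraction lost = 1 − 0.7826 = 0.2174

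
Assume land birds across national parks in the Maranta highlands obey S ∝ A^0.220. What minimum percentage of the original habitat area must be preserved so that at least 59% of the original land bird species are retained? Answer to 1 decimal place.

Need (A_new/A_old)^0.22 = 0.59, so A_new/A_old = 0.59^(1/0.22) = 0.59^4.545
ln(A_new/A_old) = ln 0.59 / 0.22 = -0.5276 / 0.22 = -2.3983
A_new/A_old = e^-2.3983 ≈ 0.09087

9.1%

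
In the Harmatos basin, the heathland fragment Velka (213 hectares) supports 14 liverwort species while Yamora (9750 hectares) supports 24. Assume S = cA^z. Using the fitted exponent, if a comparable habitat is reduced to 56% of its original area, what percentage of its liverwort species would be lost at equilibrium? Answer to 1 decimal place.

7.8%

z = ln(24/14) / ln(9750/213) = 0.5390 / 3.8237 = 0.1410
S_new/S_old = (A_new/A_old)^z = 0.56^0.1410 = exp(0.1410 × -0.5798) = 0.9215
Fraction lost = 1 − 0.9215 = 0.07848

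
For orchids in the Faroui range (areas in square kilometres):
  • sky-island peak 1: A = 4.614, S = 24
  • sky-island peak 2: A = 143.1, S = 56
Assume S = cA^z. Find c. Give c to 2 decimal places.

16.46

z = ln(S₂/S₁) / ln(A₂/A₁) = ln(56/24) / ln(143.1/4.614) = 0.8473 / 3.4344 = 0.2467
c = S₁ / A₁^z = 24 / 4.614^0.2467 = 24 / 1.458 = 16.46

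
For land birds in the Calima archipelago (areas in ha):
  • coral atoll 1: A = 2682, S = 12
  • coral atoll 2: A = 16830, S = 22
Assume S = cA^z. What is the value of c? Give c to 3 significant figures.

0.887

z = ln(S₂/S₁) / ln(A₂/A₁) = ln(22/12) / ln(16830/2682) = 0.6061 / 1.8366 = 0.3300
c = S₁ / A₁^z = 12 / 2682^0.3300 = 12 / 13.54 = 0.8865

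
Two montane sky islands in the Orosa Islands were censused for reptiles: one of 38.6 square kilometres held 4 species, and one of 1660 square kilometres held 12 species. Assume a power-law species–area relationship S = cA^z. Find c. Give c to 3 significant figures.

1.38

z = ln(S₂/S₁) / ln(A₂/A₁) = ln(12/4) / ln(1660/38.6) = 1.0986 / 3.7613 = 0.2921
c = S₁ / A₁^z = 4 / 38.6^0.2921 = 4 / 2.907 = 1.376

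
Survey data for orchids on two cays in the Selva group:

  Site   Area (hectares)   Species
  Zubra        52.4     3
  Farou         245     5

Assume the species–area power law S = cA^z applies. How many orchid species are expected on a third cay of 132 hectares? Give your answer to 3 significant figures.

4.07

z = ln(5/3) / ln(245/52.4) = 0.5108 / 1.5424 = 0.3312
c = 3 / 52.4^0.3312 = 3 / 3.711 = 0.8085
S₃ = 0.8085 × 132^0.3312 = 0.8085 × 5.039 ≈ 4.074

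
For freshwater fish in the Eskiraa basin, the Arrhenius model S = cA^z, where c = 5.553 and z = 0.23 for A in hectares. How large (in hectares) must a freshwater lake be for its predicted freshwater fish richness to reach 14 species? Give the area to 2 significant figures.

14 = 5.553 × A^0.23  ⇒  A^0.23 = 14/5.553 = 2.521
ln A = ln(2.521) / 0.23 = 0.9247 / 0.23 = 4.0205
A = e^4.0205 ≈ 55.73 hectares

56 hectares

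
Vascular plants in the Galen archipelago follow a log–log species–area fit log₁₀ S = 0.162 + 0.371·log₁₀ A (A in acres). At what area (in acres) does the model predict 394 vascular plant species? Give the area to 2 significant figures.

394 = 1.452 × A^0.371  ⇒  A^0.371 = 394/1.452 = 271.3
ln A = ln(271.3) / 0.371 = 5.6033 / 0.371 = 15.1033
A = e^15.1033 ≈ 3624841 acres

3600000 acres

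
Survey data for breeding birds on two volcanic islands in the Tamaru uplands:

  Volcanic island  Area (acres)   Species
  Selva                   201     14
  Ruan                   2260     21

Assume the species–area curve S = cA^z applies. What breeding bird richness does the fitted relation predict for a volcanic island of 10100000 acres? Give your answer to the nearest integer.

86

z = ln(21/14) / ln(2260/201) = 0.4055 / 2.4198 = 0.1676
c = 14 / 201^0.1676 = 14 / 2.432 = 5.757
S₃ = 5.757 × 10100000^0.1676 = 5.757 × 14.92 ≈ 85.87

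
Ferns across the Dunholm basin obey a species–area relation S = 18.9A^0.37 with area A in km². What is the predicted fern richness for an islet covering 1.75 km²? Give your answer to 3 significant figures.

23.2

S = 18.9 × 1.75^0.37
ln S = ln 18.9 + 0.37 × ln 1.75 = 2.9392 + 0.37 × 0.5596 = 3.1462
S = e^3.1462 ≈ 23.25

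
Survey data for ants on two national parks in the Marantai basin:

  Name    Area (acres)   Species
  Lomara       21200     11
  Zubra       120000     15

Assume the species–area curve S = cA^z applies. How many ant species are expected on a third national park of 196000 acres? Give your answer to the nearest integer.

16

z = ln(15/11) / ln(120000/21200) = 0.3102 / 1.7335 = 0.1789
c = 11 / 21200^0.1789 = 11 / 5.944 = 1.851
S₃ = 1.851 × 196000^0.1789 = 1.851 × 8.849 ≈ 16.38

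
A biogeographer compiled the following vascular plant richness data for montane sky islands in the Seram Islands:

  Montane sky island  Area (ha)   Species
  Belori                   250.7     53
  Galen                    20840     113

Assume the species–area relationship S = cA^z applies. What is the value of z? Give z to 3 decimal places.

Taking logs: ln S = ln c + z ln A, so z = (ln S₂ − ln S₁)/(ln A₂ − ln A₁).
z = ln(113/53) / ln(20840/250.7) = ln(2.132) / ln(83.13) = 0.7571 / 4.4204 = 0.1713

0.171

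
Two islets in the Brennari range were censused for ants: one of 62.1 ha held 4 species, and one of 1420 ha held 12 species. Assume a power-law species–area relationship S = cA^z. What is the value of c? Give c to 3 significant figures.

0.939

z = ln(S₂/S₁) / ln(A₂/A₁) = ln(12/4) / ln(1420/62.1) = 1.0986 / 3.1297 = 0.3510
c = S₁ / A₁^z = 4 / 62.1^0.3510 = 4 / 4.26 = 0.9389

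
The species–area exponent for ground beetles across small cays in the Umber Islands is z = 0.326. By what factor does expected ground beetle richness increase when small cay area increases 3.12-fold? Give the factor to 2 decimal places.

1.45

S₂/S₁ = (A₂/A₁)^z = 3.12^0.326
ln(S₂/S₁) = 0.326 × ln 3.12 = 0.326 × 1.1378 = 0.3709
S₂/S₁ = e^0.3709 ≈ 1.449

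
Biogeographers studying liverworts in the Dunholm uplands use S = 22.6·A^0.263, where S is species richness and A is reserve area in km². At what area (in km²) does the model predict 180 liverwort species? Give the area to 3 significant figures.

180 = 22.6 × A^0.263  ⇒  A^0.263 = 180/22.6 = 7.965
ln A = ln(7.965) / 0.263 = 2.0750 / 0.263 = 7.8898
A = e^7.8898 ≈ 2670 km²

2670 km²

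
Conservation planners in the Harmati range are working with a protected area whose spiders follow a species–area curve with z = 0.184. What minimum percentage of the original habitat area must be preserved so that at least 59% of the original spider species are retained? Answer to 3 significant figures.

5.68%

Need (A_new/A_old)^0.184 = 0.59, so A_new/A_old = 0.59^(1/0.184) = 0.59^5.435
ln(A_new/A_old) = ln 0.59 / 0.184 = -0.5276 / 0.184 = -2.8676
A_new/A_old = e^-2.8676 ≈ 0.05684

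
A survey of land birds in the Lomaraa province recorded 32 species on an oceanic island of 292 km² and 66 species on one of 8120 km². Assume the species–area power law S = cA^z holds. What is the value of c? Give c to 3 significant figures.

9.30

z = ln(S₂/S₁) / ln(A₂/A₁) = ln(66/32) / ln(8120/292) = 0.7239 / 3.3253 = 0.2177
c = S₁ / A₁^z = 32 / 292^0.2177 = 32 / 3.441 = 9.299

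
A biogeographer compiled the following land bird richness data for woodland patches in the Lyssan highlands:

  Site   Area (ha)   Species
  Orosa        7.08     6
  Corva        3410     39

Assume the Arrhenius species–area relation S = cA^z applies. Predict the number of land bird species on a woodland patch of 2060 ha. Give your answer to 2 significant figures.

z = ln(39/6) / ln(3410/7.08) = 1.8718 / 6.1772 = 0.3030
c = 6 / 7.08^0.3030 = 6 / 1.81 = 3.316
S₃ = 3.316 × 2060^0.3030 = 3.316 × 10.1 ≈ 33.48

33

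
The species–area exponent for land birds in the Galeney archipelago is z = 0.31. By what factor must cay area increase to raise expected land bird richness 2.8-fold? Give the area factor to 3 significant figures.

(A₂/A₁)^0.31 = 2.8, so A₂/A₁ = 2.8^(1/0.31) = 2.8^3.226
ln(A₂/A₁) = ln 2.8 / 0.31 = 1.0296 / 0.31 = 3.3214
A₂/A₁ = e^3.3214 ≈ 27.7

27.7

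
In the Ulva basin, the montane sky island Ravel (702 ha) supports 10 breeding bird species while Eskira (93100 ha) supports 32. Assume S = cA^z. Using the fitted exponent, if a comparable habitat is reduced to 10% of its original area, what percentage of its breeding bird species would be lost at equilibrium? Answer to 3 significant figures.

z = ln(32/10) / ln(93100/702) = 1.1632 / 4.8875 = 0.2380
S_new/S_old = (A_new/A_old)^z = 0.1^0.2380 = exp(0.2380 × -2.3026) = 0.5781
Fraction lost = 1 − 0.5781 = 0.4219

42.2%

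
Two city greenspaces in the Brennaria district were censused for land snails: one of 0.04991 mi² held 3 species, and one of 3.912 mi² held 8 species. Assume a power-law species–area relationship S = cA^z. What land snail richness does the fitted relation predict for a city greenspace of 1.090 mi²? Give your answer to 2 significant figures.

6.0

z = ln(8/3) / ln(3.912/0.04991) = 0.9808 / 4.3616 = 0.2249
c = 3 / 0.04991^0.2249 = 3 / 0.5096 = 5.887
S₃ = 5.887 × 1.09^0.2249 = 5.887 × 1.02 ≈ 6.002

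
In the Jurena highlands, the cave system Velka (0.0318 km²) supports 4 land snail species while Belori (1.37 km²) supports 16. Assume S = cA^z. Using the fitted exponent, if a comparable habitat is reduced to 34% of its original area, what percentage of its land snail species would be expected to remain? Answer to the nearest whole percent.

z = ln(16/4) / ln(1.37/0.0318) = 1.3863 / 3.7631 = 0.3684
S_new/S_old = (A_new/A_old)^z = 0.34^0.3684 = exp(0.3684 × -1.0788) = 0.672

67%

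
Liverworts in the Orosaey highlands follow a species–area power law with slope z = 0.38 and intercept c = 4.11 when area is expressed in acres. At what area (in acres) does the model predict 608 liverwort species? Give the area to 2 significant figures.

608 = 4.11 × A^0.38  ⇒  A^0.38 = 608/4.11 = 147.9
ln A = ln(147.9) / 0.38 = 4.9968 / 0.38 = 13.1493
A = e^13.1493 ≈ 513675 acres

510000 acres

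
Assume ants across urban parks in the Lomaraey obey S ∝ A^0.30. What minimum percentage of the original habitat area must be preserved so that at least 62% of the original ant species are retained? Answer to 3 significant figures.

20.3%

Need (A_new/A_old)^0.3 = 0.62, so A_new/A_old = 0.62^(1/0.3) = 0.62^3.333
ln(A_new/A_old) = ln 0.62 / 0.3 = -0.4780 / 0.3 = -1.5935
A_new/A_old = e^-1.5935 ≈ 0.2032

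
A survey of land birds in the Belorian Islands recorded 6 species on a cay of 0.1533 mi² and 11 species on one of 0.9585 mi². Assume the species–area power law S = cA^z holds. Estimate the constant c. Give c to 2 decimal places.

11.16

z = ln(S₂/S₁) / ln(A₂/A₁) = ln(11/6) / ln(0.9585/0.1533) = 0.6061 / 1.8330 = 0.3307
c = S₁ / A₁^z = 6 / 0.1533^0.3307 = 6 / 0.5379 = 11.16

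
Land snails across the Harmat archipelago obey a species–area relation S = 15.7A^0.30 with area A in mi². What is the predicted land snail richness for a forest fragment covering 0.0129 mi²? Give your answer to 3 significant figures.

4.26

S = 15.7 × 0.0129^0.3
ln S = ln 15.7 + 0.3 × ln 0.0129 = 2.7537 + 0.3 × -4.3505 = 1.4485
S = e^1.4485 ≈ 4.257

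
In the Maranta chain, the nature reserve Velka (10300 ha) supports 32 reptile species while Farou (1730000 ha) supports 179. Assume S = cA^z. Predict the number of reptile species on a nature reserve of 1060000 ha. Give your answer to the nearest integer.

z = ln(179/32) / ln(1730000/10300) = 1.7216 / 5.1237 = 0.3360
c = 32 / 10300^0.3360 = 32 / 22.3 = 1.435
S₃ = 1.435 × 1060000^0.3360 = 1.435 × 105.8 ≈ 151.8

152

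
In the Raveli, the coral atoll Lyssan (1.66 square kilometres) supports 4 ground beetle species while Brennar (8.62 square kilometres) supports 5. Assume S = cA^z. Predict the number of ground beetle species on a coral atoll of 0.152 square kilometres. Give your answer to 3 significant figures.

z = ln(5/4) / ln(8.62/1.66) = 0.2231 / 1.6473 = 0.1355
c = 4 / 1.66^0.1355 = 4 / 1.071 = 3.735
S₃ = 3.735 × 0.152^0.1355 = 3.735 × 0.7748 ≈ 2.893

2.89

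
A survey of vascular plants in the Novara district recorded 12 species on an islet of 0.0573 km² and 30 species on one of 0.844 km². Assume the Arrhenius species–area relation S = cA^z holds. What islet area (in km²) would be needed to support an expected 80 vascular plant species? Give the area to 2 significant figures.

15 km²

z = ln(30/12) / ln(0.844/0.0573) = 0.9163 / 2.6899 = 0.3406
c = 12 / 0.0573^0.3406 = 12 / 0.3775 = 31.78
A = (80/31.78)^(1/0.3406) ⇒ ln A = ln(2.517)/0.3406 = 2.7097
A = e^2.7097 ≈ 15.02 km²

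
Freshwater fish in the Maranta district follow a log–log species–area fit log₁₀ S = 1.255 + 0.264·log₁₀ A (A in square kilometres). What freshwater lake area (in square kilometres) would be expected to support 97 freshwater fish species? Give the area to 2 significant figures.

590 square kilometres

97 = 17.99 × A^0.264  ⇒  A^0.264 = 97/17.99 = 5.392
ln A = ln(5.392) / 0.264 = 1.6850 / 0.264 = 6.3824
A = e^6.3824 ≈ 591.4 square kilometres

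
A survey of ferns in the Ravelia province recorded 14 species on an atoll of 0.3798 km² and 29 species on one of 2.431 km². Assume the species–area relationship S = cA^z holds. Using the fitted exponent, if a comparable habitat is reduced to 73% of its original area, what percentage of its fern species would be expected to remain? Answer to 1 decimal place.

88.4%

z = ln(29/14) / ln(2.431/0.3798) = 0.7282 / 1.8564 = 0.3923
S_new/S_old = (A_new/A_old)^z = 0.73^0.3923 = exp(0.3923 × -0.3147) = 0.8839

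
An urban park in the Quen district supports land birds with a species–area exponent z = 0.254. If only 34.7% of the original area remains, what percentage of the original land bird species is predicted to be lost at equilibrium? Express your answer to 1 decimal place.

S_new/S_old = (A_new/A_old)^z = 0.347^0.254
= exp(0.254 × ln 0.347) = exp(0.254 × -1.0584) = exp(-0.2688) ≈ 0.7643
Fraction lost = 1 − 0.7643 = 0.2357

23.6%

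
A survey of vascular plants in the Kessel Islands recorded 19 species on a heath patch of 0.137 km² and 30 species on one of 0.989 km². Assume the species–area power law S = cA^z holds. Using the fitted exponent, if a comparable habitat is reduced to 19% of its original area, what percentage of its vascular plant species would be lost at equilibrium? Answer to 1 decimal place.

z = ln(30/19) / ln(0.989/0.137) = 0.4568 / 1.9767 = 0.2311
S_new/S_old = (A_new/A_old)^z = 0.19^0.2311 = exp(0.2311 × -1.6607) = 0.6813
Fraction lost = 1 − 0.6813 = 0.3187

31.9%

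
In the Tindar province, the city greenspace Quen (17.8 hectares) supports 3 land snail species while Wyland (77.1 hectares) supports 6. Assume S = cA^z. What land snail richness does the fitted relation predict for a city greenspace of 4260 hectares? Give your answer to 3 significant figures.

40.0

z = ln(6/3) / ln(77.1/17.8) = 0.6931 / 1.4659 = 0.4728
c = 3 / 17.8^0.4728 = 3 / 3.902 = 0.7689
S₃ = 0.7689 × 4260^0.4728 = 0.7689 × 52.02 ≈ 40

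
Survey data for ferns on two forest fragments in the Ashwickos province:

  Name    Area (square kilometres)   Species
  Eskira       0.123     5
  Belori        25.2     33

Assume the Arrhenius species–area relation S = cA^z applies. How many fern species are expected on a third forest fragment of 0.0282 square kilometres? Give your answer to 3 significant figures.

z = ln(33/5) / ln(25.2/0.123) = 1.8871 / 5.3224 = 0.3546
c = 5 / 0.123^0.3546 = 5 / 0.4757 = 10.51
S₃ = 10.51 × 0.0282^0.3546 = 10.51 × 0.2822 ≈ 2.966

2.97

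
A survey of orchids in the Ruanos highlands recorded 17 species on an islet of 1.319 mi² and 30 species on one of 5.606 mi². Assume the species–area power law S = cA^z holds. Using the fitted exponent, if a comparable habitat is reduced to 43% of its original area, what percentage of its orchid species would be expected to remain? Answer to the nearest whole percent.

72%

z = ln(30/17) / ln(5.606/1.319) = 0.5680 / 1.4470 = 0.3925
S_new/S_old = (A_new/A_old)^z = 0.43^0.3925 = exp(0.3925 × -0.8440) = 0.718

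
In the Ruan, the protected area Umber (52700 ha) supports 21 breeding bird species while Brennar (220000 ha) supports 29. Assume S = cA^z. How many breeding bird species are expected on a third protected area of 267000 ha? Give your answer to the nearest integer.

30

z = ln(29/21) / ln(220000/52700) = 0.3228 / 1.4290 = 0.2259
c = 21 / 52700^0.2259 = 21 / 11.66 = 1.802
S₃ = 1.802 × 267000^0.2259 = 1.802 × 16.81 ≈ 30.3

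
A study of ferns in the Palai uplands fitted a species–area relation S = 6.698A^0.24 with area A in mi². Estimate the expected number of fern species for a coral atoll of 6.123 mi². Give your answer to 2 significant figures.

S = 6.698 × 6.123^0.24
ln S = ln 6.698 + 0.24 × ln 6.123 = 1.9018 + 0.24 × 1.8121 = 2.3367
S = e^2.3367 ≈ 10.35

10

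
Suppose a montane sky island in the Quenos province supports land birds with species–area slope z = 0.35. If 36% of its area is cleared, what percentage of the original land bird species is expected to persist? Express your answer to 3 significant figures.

85.5%

S_new/S_old = (A_new/A_old)^z = 0.64^0.35
= exp(0.35 × ln 0.64) = exp(0.35 × -0.4463) = exp(-0.1562) ≈ 0.8554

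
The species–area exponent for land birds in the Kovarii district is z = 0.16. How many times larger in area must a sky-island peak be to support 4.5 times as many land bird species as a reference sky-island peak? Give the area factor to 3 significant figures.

(A₂/A₁)^0.16 = 4.5, so A₂/A₁ = 4.5^(1/0.16) = 4.5^6.25
ln(A₂/A₁) = ln 4.5 / 0.16 = 1.5041 / 0.16 = 9.4005
A₂/A₁ = e^9.4005 ≈ 12094

12100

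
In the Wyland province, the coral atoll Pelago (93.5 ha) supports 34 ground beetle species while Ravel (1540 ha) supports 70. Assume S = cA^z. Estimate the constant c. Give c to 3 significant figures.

z = ln(S₂/S₁) / ln(A₂/A₁) = ln(70/34) / ln(1540/93.5) = 0.7221 / 2.8016 = 0.2578
c = S₁ / A₁^z = 34 / 93.5^0.2578 = 34 / 3.221 = 10.56

10.6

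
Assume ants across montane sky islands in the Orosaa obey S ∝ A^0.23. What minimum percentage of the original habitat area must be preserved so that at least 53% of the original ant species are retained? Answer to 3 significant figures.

Need (A_new/A_old)^0.23 = 0.53, so A_new/A_old = 0.53^(1/0.23) = 0.53^4.348
ln(A_new/A_old) = ln 0.53 / 0.23 = -0.6349 / 0.23 = -2.7603
A_new/A_old = e^-2.7603 ≈ 0.06327

6.33%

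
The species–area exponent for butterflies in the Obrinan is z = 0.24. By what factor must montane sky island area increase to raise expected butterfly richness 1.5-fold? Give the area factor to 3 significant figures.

(A₂/A₁)^0.24 = 1.5, so A₂/A₁ = 1.5^(1/0.24) = 1.5^4.167
ln(A₂/A₁) = ln 1.5 / 0.24 = 0.4055 / 0.24 = 1.6894
A₂/A₁ = e^1.6894 ≈ 5.416

5.42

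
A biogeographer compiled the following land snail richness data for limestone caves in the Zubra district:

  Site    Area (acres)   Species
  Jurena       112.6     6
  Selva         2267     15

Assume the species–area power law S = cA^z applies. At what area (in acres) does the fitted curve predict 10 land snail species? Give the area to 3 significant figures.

600 acres

z = ln(15/6) / ln(2267/112.6) = 0.9163 / 3.0024 = 0.3052
c = 6 / 112.6^0.3052 = 6 / 4.228 = 1.419
A = (10/1.419)^(1/0.3052) ⇒ ln A = ln(7.046)/0.3052 = 6.3976
A = e^6.3976 ≈ 600.4 acres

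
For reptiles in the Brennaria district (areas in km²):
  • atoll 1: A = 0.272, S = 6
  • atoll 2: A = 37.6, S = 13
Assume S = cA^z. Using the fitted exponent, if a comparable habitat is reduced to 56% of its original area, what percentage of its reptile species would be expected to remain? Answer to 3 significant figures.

z = ln(13/6) / ln(37.6/0.272) = 0.7732 / 4.9290 = 0.1569
S_new/S_old = (A_new/A_old)^z = 0.56^0.1569 = exp(0.1569 × -0.5798) = 0.9131

91.3%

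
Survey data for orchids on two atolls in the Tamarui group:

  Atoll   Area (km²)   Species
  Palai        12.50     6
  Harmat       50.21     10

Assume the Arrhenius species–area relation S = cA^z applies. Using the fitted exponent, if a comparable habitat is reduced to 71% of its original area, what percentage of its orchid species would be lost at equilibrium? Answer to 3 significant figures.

z = ln(10/6) / ln(50.21/12.5) = 0.5108 / 1.3905 = 0.3674
S_new/S_old = (A_new/A_old)^z = 0.71^0.3674 = exp(0.3674 × -0.3425) = 0.8818
Fraction lost = 1 − 0.8818 = 0.1182

11.8%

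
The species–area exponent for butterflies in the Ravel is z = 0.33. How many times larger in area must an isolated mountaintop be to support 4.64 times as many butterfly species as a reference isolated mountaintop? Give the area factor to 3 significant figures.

105

(A₂/A₁)^0.33 = 4.64, so A₂/A₁ = 4.64^(1/0.33) = 4.64^3.03
ln(A₂/A₁) = ln 4.64 / 0.33 = 1.5347 / 0.33 = 4.6506
A₂/A₁ = e^4.6506 ≈ 104.7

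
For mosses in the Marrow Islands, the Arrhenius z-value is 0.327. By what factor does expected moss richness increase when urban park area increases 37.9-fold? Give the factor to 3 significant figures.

S₂/S₁ = (A₂/A₁)^z = 37.9^0.327
ln(S₂/S₁) = 0.327 × ln 37.9 = 0.327 × 3.6350 = 1.1886
S₂/S₁ = e^1.1886 ≈ 3.283

3.28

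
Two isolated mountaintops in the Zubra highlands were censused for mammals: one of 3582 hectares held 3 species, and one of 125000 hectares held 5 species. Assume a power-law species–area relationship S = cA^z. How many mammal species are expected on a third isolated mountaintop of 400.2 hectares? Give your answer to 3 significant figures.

2.19

z = ln(5/3) / ln(125000/3582) = 0.5108 / 3.5524 = 0.1438
c = 3 / 3582^0.1438 = 3 / 3.244 = 0.9248
S₃ = 0.9248 × 400.2^0.1438 = 0.9248 × 2.367 ≈ 2.189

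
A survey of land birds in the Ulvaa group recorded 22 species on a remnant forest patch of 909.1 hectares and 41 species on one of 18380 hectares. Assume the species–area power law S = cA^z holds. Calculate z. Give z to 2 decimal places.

Taking logs: ln S = ln c + z ln A, so z = (ln S₂ − ln S₁)/(ln A₂ − ln A₁).
z = ln(41/22) / ln(18380/909.1) = ln(1.864) / ln(20.22) = 0.6225 / 3.0066 = 0.2071

0.21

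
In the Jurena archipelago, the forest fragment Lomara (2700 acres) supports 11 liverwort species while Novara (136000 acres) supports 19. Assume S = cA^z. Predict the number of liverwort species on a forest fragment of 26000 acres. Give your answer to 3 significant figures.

15.1

z = ln(19/11) / ln(136000/2700) = 0.5465 / 3.9194 = 0.1394
c = 11 / 2700^0.1394 = 11 / 3.009 = 3.655
S₃ = 3.655 × 26000^0.1394 = 3.655 × 4.127 ≈ 15.09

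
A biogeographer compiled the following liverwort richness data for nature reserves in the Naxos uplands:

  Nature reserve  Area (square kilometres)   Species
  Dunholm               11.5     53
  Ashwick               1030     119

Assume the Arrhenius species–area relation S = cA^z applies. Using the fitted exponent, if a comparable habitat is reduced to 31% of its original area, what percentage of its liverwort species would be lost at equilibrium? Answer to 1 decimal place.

19.0%

z = ln(119/53) / ln(1030/11.5) = 0.8088 / 4.4950 = 0.1799
S_new/S_old = (A_new/A_old)^z = 0.31^0.1799 = exp(0.1799 × -1.1712) = 0.81
Fraction lost = 1 − 0.81 = 0.19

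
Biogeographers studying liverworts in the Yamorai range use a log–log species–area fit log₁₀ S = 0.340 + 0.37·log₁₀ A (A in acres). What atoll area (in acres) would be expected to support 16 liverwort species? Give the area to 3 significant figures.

217 acres

16 = 2.188 × A^0.37  ⇒  A^0.37 = 16/2.188 = 7.313
ln A = ln(7.313) / 0.37 = 1.9897 / 0.37 = 5.3776
A = e^5.3776 ≈ 216.5 acres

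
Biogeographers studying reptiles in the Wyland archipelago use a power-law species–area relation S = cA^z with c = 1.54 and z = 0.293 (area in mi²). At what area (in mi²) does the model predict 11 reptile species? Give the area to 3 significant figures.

821 mi²

11 = 1.54 × A^0.293  ⇒  A^0.293 = 11/1.54 = 7.143
ln A = ln(7.143) / 0.293 = 1.9661 / 0.293 = 6.7103
A = e^6.7103 ≈ 820.8 mi²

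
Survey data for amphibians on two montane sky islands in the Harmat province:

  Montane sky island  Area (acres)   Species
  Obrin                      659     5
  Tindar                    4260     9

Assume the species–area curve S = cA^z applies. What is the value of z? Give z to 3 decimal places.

Taking logs: ln S = ln c + z ln A, so z = (ln S₂ − ln S₁)/(ln A₂ − ln A₁).
z = ln(9/5) / ln(4260/659) = ln(1.8) / ln(6.464) = 0.5878 / 1.8663 = 0.3149

0.315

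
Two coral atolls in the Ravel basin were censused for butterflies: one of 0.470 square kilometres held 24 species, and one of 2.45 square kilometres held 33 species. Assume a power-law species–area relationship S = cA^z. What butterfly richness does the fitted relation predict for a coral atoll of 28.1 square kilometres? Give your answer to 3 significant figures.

z = ln(33/24) / ln(2.45/0.47) = 0.3185 / 1.6511 = 0.1929
c = 24 / 0.47^0.1929 = 24 / 0.8645 = 27.76
S₃ = 27.76 × 28.1^0.1929 = 27.76 × 1.903 ≈ 52.83

52.8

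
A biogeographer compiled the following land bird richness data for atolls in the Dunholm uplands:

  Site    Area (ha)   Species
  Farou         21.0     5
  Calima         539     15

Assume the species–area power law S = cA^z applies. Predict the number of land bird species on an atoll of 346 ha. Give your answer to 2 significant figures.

13

z = ln(15/5) / ln(539/21) = 1.0986 / 3.2452 = 0.3385
c = 5 / 21^0.3385 = 5 / 2.803 = 1.784
S₃ = 1.784 × 346^0.3385 = 1.784 × 7.237 ≈ 12.91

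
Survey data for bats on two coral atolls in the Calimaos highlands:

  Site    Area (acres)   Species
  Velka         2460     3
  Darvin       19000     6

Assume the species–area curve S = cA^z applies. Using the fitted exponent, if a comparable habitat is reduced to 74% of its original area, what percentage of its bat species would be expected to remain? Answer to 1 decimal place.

z = ln(6/3) / ln(19000/2460) = 0.6931 / 2.0443 = 0.3391
S_new/S_old = (A_new/A_old)^z = 0.74^0.3391 = exp(0.3391 × -0.3011) = 0.9029

90.3%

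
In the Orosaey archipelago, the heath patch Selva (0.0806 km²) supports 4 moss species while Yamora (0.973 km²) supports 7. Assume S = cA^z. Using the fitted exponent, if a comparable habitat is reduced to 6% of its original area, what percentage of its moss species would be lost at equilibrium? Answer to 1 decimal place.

46.9%

z = ln(7/4) / ln(0.973/0.0806) = 0.5596 / 2.4909 = 0.2247
S_new/S_old = (A_new/A_old)^z = 0.06^0.2247 = exp(0.2247 × -2.8134) = 0.5315
Fraction lost = 1 − 0.5315 = 0.4685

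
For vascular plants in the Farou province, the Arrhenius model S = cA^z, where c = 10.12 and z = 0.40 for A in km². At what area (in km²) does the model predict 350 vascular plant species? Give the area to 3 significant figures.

350 = 10.12 × A^0.4  ⇒  A^0.4 = 350/10.12 = 34.58
ln A = ln(34.58) / 0.4 = 3.5434 / 0.4 = 8.8585
A = e^8.8585 ≈ 7034 km²

7030 km²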